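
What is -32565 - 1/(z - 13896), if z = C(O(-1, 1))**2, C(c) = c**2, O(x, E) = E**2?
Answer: -452490674/13895 ≈ -32565.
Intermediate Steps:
z = 1 (z = ((1**2)**2)**2 = (1**2)**2 = 1**2 = 1)
-32565 - 1/(z - 13896) = -32565 - 1/(1 - 13896) = -32565 - 1/(-13895) = -32565 - 1*(-1/13895) = -32565 + 1/13895 = -452490674/13895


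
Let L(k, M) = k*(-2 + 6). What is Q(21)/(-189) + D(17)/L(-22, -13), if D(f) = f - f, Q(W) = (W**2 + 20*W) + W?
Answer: -14/3 ≈ -4.6667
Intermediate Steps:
Q(W) = W**2 + 21*W
D(f) = 0
L(k, M) = 4*k (L(k, M) = k*4 = 4*k)
Q(21)/(-189) + D(17)/L(-22, -13) = (21*(21 + 21))/(-189) + 0/((4*(-22))) = (21*42)*(-1/189) + 0/(-88) = 882*(-1/189) + 0*(-1/88) = -14/3 + 0 = -14/3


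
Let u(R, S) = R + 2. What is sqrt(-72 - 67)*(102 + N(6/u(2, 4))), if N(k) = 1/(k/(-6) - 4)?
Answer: 1730*I*sqrt(139)/17 ≈ 1199.8*I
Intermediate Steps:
u(R, S) = 2 + R
N(k) = 1/(-4 - k/6) (N(k) = 1/(k*(-1/6) - 4) = 1/(-k/6 - 4) = 1/(-4 - k/6))
sqrt(-72 - 67)*(102 + N(6/u(2, 4))) = sqrt(-72 - 67)*(102 - 6/(24 + 6/(2 + 2))) = sqrt(-139)*(102 - 6/(24 + 6/4)) = (I*sqrt(139))*(102 - 6/(24 + 6*(1/4))) = (I*sqrt(139))*(102 - 6/(24 + 3/2)) = (I*sqrt(139))*(102 - 6/51/2) = (I*sqrt(139))*(102 - 6*2/51) = (I*sqrt(139))*(102 - 4/17) = (I*sqrt(139))*(1730/17) = 1730*I*sqrt(139)/17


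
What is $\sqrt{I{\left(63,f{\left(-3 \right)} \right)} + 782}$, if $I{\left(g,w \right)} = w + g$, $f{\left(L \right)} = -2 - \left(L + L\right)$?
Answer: $\sqrt{849} \approx 29.138$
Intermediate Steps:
$f{\left(L \right)} = -2 - 2 L$
$I{\left(g,w \right)} = g + w$
$\sqrt{I{\left(63,f{\left(-3 \right)} \right)} + 782} = \sqrt{\left(63 - -4\right) + 782} = \sqrt{\left(63 + \left(-2 + 6\right)\right) + 782} = \sqrt{\left(63 + 4\right) + 782} = \sqrt{67 + 782} = \sqrt{849}$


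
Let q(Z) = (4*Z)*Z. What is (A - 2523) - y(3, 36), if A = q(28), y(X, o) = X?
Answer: 610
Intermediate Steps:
q(Z) = 4*Z**2
A = 3136 (A = 4*28**2 = 4*784 = 3136)
(A - 2523) - y(3, 36) = (3136 - 2523) - 1*3 = 613 - 3 = 610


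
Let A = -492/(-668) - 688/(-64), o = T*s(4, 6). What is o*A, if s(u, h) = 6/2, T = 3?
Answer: 69057/668 ≈ 103.38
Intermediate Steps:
s(u, h) = 3 (s(u, h) = 6*(1/2) = 3)
o = 9 (o = 3*3 = 9)
A = 7673/668 (A = -492*(-1/668) - 688*(-1/64) = 123/167 + 43/4 = 7673/668 ≈ 11.487)
o*A = 9*(7673/668) = 69057/668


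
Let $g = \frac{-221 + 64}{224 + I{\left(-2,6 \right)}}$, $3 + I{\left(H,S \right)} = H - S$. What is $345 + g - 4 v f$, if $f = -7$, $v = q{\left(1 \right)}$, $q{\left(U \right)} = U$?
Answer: $\frac{69089}{213} \approx 324.36$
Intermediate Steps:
$v = 1$
$I{\left(H,S \right)} = -3 + H - S$ ($I{\left(H,S \right)} = -3 + \left(H - S\right) = -3 + H - S$)
$g = - \frac{157}{213}$ ($g = \frac{-221 + 64}{224 - 11} = - \frac{157}{224 - 11} = - \frac{157}{213} \approx -0.73709$)
$345 + g - 4 v f = 345 - \frac{157 \left(-4\right) 1 \left(-7\right)}{213} = 345 - \frac{157 \left(\left(-4\right) \left(-7\right)\right)}{213} = 345 - \frac{4396}{213} = \frac{69089}{213}$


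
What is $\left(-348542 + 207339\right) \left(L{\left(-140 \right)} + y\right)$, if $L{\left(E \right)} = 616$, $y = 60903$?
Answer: $-8686667357$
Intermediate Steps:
$\left(-348542 + 207339\right) \left(L{\left(-140 \right)} + y\right) = \left(-348542 + 207339\right) \left(616 + 60903\right) = \left(-141203\right) 61519 = -8686667357$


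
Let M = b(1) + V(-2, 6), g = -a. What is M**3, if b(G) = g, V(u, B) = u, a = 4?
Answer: -216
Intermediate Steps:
g = -4 (g = -1*4 = -4)
b(G) = -4
M = -6 (M = -4 - 2 = -6)
M**3 = (-6)**3 = -216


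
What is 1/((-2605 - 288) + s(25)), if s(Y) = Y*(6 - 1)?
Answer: -1/2768 ≈ -0.00036127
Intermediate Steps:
s(Y) = 5*Y (s(Y) = Y*5 = 5*Y)
1/((-2605 - 288) + s(25)) = 1/((-2605 - 288) + 5*25) = 1/(-2893 + 125) = 1/(-2768) = -1/2768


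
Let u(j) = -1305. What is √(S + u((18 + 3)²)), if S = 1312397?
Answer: 2*√327773 ≈ 1145.0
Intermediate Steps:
√(S + u((18 + 3)²)) = √(1312397 - 1305) = √1311092 = 2*√327773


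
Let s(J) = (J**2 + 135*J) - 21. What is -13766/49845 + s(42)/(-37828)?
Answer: -127177319/269362380 ≈ -0.47214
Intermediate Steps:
s(J) = -21 + J**2 + 135*J
-13766/49845 + s(42)/(-37828) = -13766/49845 + (-21 + 42**2 + 135*42)/(-37828) = -13766*1/49845 + (-21 + 1764 + 5670)*(-1/37828) = -13766/49845 + 7413*(-1/37828) = -13766/49845 - 1059/5404 = -127177319/269362380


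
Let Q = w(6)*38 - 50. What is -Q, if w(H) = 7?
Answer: -216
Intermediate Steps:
Q = 216 (Q = 7*38 - 50 = 266 - 50 = 216)
-Q = -1*216 = -216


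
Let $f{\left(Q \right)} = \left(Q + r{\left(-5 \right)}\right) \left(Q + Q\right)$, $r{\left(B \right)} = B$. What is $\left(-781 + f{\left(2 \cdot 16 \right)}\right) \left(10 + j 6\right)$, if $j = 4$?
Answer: $32198$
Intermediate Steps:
$f{\left(Q \right)} = 2 Q \left(-5 + Q\right)$ ($f{\left(Q \right)} = \left(Q - 5\right) \left(Q + Q\right) = \left(-5 + Q\right) 2 Q = 2 Q \left(-5 + Q\right)$)
$\left(-781 + f{\left(2 \cdot 16 \right)}\right) \left(10 + j 6\right) = \left(-781 + 2 \cdot 2 \cdot 16 \left(-5 + 2 \cdot 16\right)\right) \left(10 + 4 \cdot 6\right) = \left(-781 + 2 \cdot 32 \left(-5 + 32\right)\right) \left(10 + 24\right) = \left(-781 + 2 \cdot 32 \cdot 27\right) 34 = \left(-781 + 1728\right) 34 = 947 \cdot 34 = 32198$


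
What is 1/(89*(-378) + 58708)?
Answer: 1/25066 ≈ 3.9895e-5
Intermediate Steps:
1/(89*(-378) + 58708) = 1/(-33642 + 58708) = 1/25066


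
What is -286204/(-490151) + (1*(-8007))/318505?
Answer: 87232765963/156115544255 ≈ 0.55877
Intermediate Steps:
-286204/(-490151) + (1*(-8007))/318505 = -286204*(-1/490151) - 8007*1/318505 = 286204/490151 - 8007/318505 = 87232765963/156115544255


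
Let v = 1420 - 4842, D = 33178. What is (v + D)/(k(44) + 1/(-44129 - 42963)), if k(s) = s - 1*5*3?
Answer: 2591509552/2525667 ≈ 1026.1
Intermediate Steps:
k(s) = -15 + s (k(s) = s - 5*3 = s - 15 = -15 + s)
v = -3422
(v + D)/(k(44) + 1/(-44129 - 42963)) = (-3422 + 33178)/((-15 + 44) + 1/(-44129 - 42963)) = 29756/(29 + 1/(-87092)) = 29756/(29 - 1/87092) = 29756/(2525667/87092) = 29756*(87092/2525667) = 2591509552/2525667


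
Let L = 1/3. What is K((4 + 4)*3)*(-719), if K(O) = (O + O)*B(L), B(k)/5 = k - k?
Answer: 0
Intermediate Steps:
L = ⅓ ≈ 0.33333
B(k) = 0 (B(k) = 5*(k - k) = 5*0 = 0)
K(O) = 0 (K(O) = (O + O)*0 = (2*O)*0 = 0)
K((4 + 4)*3)*(-719) = 0*(-719) = 0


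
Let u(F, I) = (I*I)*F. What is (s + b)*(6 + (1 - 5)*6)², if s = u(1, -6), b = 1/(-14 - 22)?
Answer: 11655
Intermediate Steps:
b = -1/36 (b = 1/(-36) = -1/36 ≈ -0.027778)
u(F, I) = F*I² (u(F, I) = I²*F = F*I²)
s = 36 (s = 1*(-6)² = 1*36 = 36)
(s + b)*(6 + (1 - 5)*6)² = (36 - 1/36)*(6 + (1 - 5)*6)² = 1295*(6 - 4*6)²/36 = 1295*(6 - 24)²/36 = (1295/36)*(-18)² = (1295/36)*324 = 11655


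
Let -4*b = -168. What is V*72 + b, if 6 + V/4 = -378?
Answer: -110550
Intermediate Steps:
b = 42 (b = -¼*(-168) = 42)
V = -1536 (V = -24 + 4*(-378) = -24 - 1512 = -1536)
V*72 + b = -1536*72 + 42 = -110592 + 42 = -110550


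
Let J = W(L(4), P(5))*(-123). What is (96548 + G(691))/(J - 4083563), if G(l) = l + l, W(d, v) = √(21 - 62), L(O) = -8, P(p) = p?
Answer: -199951662295/8337743697629 + 6022695*I*√41/8337743697629 ≈ -0.023982 + 4.6252e-6*I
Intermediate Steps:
W(d, v) = I*√41 (W(d, v) = √(-41) = I*√41)
G(l) = 2*l
J = -123*I*√41 (J = (I*√41)*(-123) = -123*I*√41 ≈ -787.58*I)
(96548 + G(691))/(J - 4083563) = (96548 + 2*691)/(-123*I*√41 - 4083563) = (96548 + 1382)/(-4083563 - 123*I*√41) = 97930/(-4083563 - 123*I*√41)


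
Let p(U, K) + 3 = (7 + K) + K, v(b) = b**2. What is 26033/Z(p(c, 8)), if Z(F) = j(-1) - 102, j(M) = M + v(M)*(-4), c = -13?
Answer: -26033/107 ≈ -243.30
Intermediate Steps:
p(U, K) = 4 + 2*K (p(U, K) = -3 + ((7 + K) + K) = -3 + (7 + 2*K) = 4 + 2*K)
j(M) = M - 4*M**2 (j(M) = M + M**2*(-4) = M - 4*M**2)
Z(F) = -107 (Z(F) = -(1 - 4*(-1)) - 102 = -(1 + 4) - 102 = -1*5 - 102 = -5 - 102 = -107)
26033/Z(p(c, 8)) = 26033/(-107) = 26033*(-1/107) = -26033/107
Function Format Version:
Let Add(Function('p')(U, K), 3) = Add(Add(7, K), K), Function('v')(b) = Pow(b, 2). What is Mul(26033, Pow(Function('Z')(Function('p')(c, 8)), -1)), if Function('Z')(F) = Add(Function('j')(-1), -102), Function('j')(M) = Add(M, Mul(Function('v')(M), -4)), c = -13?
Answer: Rational(-26033, 107) ≈ -243.30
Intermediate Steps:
Function('p')(U, K) = Add(4, Mul(2, K)) (Function('p')(U, K) = Add(-3, Add(Add(7, K), K)) = Add(-3, Add(7, Mul(2, K))) = Add(4, Mul(2, K)))
Function('j')(M) = Add(M, Mul(-4, Pow(M, 2))) (Function('j')(M) = Add(M, Mul(Pow(M, 2), -4)) = Add(M, Mul(-4, Pow(M, 2))))
Function('Z')(F) = -107 (Function('Z')(F) = Add(Mul(-1, Add(1, Mul(-4, -1))), -102) = Add(Mul(-1, Add(1, 4)), -102) = Add(Mul(-1, 5), -102) = Add(-5, -102) = -107)
Mul(26033, Pow(Function('Z')(Function('p')(c, 8)), -1)) = Mul(26033, Pow(-107, -1)) = Mul(26033, Rational(-1, 107)) = Rational(-26033, 107)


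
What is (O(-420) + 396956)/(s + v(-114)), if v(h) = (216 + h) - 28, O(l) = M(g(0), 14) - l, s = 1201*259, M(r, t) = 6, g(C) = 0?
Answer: 397382/311133 ≈ 1.2772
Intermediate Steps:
s = 311059
O(l) = 6 - l
v(h) = 188 + h
(O(-420) + 396956)/(s + v(-114)) = ((6 - 1*(-420)) + 396956)/(311059 + (188 - 114)) = ((6 + 420) + 396956)/(311059 + 74) = (426 + 396956)/311133 = 397382*(1/311133) = 397382/311133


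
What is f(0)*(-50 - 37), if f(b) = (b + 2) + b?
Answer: -174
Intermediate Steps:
f(b) = 2 + 2*b (f(b) = (2 + b) + b = 2 + 2*b)
f(0)*(-50 - 37) = (2 + 2*0)*(-50 - 37) = (2 + 0)*(-87) = 2*(-87) = -174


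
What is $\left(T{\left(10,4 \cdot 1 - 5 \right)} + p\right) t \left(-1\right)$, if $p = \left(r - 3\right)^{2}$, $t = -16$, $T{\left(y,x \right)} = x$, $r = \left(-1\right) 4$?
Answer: $768$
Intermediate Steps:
$r = -4$
$p = 49$ ($p = \left(-4 - 3\right)^{2} = \left(-7\right)^{2} = 49$)
$\left(T{\left(10,4 \cdot 1 - 5 \right)} + p\right) t \left(-1\right) = \left(\left(4 \cdot 1 - 5\right) + 49\right) \left(\left(-16\right) \left(-1\right)\right) = \left(\left(4 - 5\right) + 49\right) 16 = \left(-1 + 49\right) 16 = 48 \cdot 16 = 768$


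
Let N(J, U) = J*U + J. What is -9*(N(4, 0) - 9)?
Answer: 45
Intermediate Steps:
N(J, U) = J + J*U
-9*(N(4, 0) - 9) = -9*(4*(1 + 0) - 9) = -9*(4*1 - 9) = -9*(4 - 9) = -9*(-5) = 45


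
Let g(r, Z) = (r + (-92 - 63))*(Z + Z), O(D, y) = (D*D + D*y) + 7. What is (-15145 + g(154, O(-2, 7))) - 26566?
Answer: -41705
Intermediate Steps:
O(D, y) = 7 + D**2 + D*y (O(D, y) = (D**2 + D*y) + 7 = 7 + D**2 + D*y)
g(r, Z) = 2*Z*(-155 + r) (g(r, Z) = (r - 155)*(2*Z) = (-155 + r)*(2*Z) = 2*Z*(-155 + r))
(-15145 + g(154, O(-2, 7))) - 26566 = (-15145 + 2*(7 + (-2)**2 - 2*7)*(-155 + 154)) - 26566 = (-15145 + 2*(7 + 4 - 14)*(-1)) - 26566 = (-15145 + 2*(-3)*(-1)) - 26566 = (-15145 + 6) - 26566 = -15139 - 26566 = -41705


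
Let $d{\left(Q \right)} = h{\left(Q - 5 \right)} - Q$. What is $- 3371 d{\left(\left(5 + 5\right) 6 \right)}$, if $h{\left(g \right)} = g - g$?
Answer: $202260$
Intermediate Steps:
$h{\left(g \right)} = 0$
$d{\left(Q \right)} = - Q$ ($d{\left(Q \right)} = 0 - Q = - Q$)
$- 3371 d{\left(\left(5 + 5\right) 6 \right)} = - 3371 \left(- \left(5 + 5\right) 6\right) = - 3371 \left(- 10 \cdot 6\right) = - 3371 \left(\left(-1\right) 60\right) = \left(-3371\right) \left(-60\right) = 202260$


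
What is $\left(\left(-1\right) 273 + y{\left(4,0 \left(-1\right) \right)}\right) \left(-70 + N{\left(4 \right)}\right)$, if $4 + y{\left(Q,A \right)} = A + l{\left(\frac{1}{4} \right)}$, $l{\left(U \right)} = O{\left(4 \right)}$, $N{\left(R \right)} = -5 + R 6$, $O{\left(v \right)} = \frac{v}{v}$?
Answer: $14076$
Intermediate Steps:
$O{\left(v \right)} = 1$
$N{\left(R \right)} = -5 + 6 R$
$l{\left(U \right)} = 1$
$y{\left(Q,A \right)} = -3 + A$ ($y{\left(Q,A \right)} = -4 + \left(A + 1\right) = -4 + \left(1 + A\right) = -3 + A$)
$\left(\left(-1\right) 273 + y{\left(4,0 \left(-1\right) \right)}\right) \left(-70 + N{\left(4 \right)}\right) = \left(\left(-1\right) 273 + \left(-3 + 0 \left(-1\right)\right)\right) \left(-70 + \left(-5 + 6 \cdot 4\right)\right) = \left(-273 + \left(-3 + 0\right)\right) \left(-70 + \left(-5 + 24\right)\right) = \left(-273 - 3\right) \left(-70 + 19\right) = \left(-276\right) \left(-51\right) = 14076$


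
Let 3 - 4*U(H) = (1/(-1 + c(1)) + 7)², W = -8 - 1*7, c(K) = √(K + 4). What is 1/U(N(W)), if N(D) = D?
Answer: -3192/38749 + 232*√5/38749 ≈ -0.068988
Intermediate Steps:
c(K) = √(4 + K)
W = -15 (W = -8 - 7 = -15)
U(H) = ¾ - (7 + 1/(-1 + √5))²/4 (U(H) = ¾ - (1/(-1 + √(4 + 1)) + 7)²/4 = ¾ - (1/(-1 + √5) + 7)²/4 = ¾ - (7 + 1/(-1 + √5))²/4)
1/U(N(W)) = 1/(-399/32 - 29*√5/32)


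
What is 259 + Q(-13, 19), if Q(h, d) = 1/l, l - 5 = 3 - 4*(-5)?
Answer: 7253/28 ≈ 259.04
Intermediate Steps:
l = 28 (l = 5 + (3 - 4*(-5)) = 5 + (3 + 20) = 5 + 23 = 28)
Q(h, d) = 1/28
259 + Q(-13, 19) = 259 + 1/28 = 7253/28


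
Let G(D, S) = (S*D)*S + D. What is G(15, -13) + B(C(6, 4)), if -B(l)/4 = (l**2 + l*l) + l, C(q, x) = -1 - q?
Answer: 2186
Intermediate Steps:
B(l) = -8*l**2 - 4*l (B(l) = -4*((l**2 + l*l) + l) = -4*((l**2 + l**2) + l) = -4*(2*l**2 + l) = -4*(l + 2*l**2) = -8*l**2 - 4*l)
G(D, S) = D + D*S**2 (G(D, S) = (D*S)*S + D = D*S**2 + D = D + D*S**2)
G(15, -13) + B(C(6, 4)) = 15*(1 + (-13)**2) - 4*(-1 - 1*6)*(1 + 2*(-1 - 1*6)) = 15*(1 + 169) - 4*(-1 - 6)*(1 + 2*(-1 - 6)) = 15*170 - 4*(-7)*(1 + 2*(-7)) = 2550 - 4*(-7)*(1 - 14) = 2550 - 4*(-7)*(-13) = 2550 - 364 = 2186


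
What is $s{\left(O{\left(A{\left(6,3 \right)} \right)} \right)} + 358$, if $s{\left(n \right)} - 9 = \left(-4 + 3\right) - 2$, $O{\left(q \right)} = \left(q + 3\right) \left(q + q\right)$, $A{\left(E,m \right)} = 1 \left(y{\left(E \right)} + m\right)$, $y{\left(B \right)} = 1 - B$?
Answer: $364$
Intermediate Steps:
$A{\left(E,m \right)} = 1 + m - E$ ($A{\left(E,m \right)} = 1 \left(\left(1 - E\right) + m\right) = 1 \left(1 + m - E\right) = 1 + m - E$)
$O{\left(q \right)} = 2 q \left(3 + q\right)$ ($O{\left(q \right)} = \left(3 + q\right) 2 q = 2 q \left(3 + q\right)$)
$s{\left(n \right)} = 6$ ($s{\left(n \right)} = 9 + \left(\left(-4 + 3\right) - 2\right) = 9 - 3 = 6$)
$s{\left(O{\left(A{\left(6,3 \right)} \right)} \right)} + 358 = 6 + 358 = 364$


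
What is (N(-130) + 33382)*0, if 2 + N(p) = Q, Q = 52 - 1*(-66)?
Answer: 0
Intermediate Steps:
Q = 118 (Q = 52 + 66 = 118)
N(p) = 116 (N(p) = -2 + 118 = 116)
(N(-130) + 33382)*0 = (116 + 33382)*0 = 33498*0 = 0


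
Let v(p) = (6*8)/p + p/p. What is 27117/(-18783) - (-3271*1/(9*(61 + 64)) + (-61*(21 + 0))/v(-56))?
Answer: 21056832077/2347875 ≈ 8968.5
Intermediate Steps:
v(p) = 1 + 48/p (v(p) = 48/p + 1 = 1 + 48/p)
27117/(-18783) - (-3271*1/(9*(61 + 64)) + (-61*(21 + 0))/v(-56)) = 27117/(-18783) - (-3271*1/(9*(61 + 64)) + (-61*(21 + 0))/(((48 - 56)/(-56)))) = 27117*(-1/18783) - (-3271/(125*9) + (-61*21)/((-1/56*(-8)))) = -3013/2087 - (-3271/1125 - 1281/⅐) = -3013/2087 - (-3271*1/1125 - 1281*7) = -3013/2087 - (-3271/1125 - 8967) = -3013/2087 - 1*(-10091146/1125) = -3013/2087 + 10091146/1125 = 21056832077/2347875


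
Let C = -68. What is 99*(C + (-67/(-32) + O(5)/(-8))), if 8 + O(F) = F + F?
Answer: -209583/32 ≈ -6549.5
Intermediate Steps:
O(F) = -8 + 2*F (O(F) = -8 + (F + F) = -8 + 2*F)
99*(C + (-67/(-32) + O(5)/(-8))) = 99*(-68 + (-67/(-32) + (-8 + 2*5)/(-8))) = 99*(-68 + (-67*(-1/32) + (-8 + 10)*(-⅛))) = 99*(-68 + (67/32 + 2*(-⅛))) = 99*(-68 + (67/32 - ¼)) = 99*(-68 + 59/32) = 99*(-2117/32) = -209583/32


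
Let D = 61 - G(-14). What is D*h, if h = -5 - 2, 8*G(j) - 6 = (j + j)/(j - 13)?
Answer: -45451/108 ≈ -420.84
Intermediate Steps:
G(j) = ¾ + j/(4*(-13 + j)) (G(j) = ¾ + ((j + j)/(j - 13))/8 = ¾ + ((2*j)/(-13 + j))/8 = ¾ + (2*j/(-13 + j))/8 = ¾ + j/(4*(-13 + j)))
D = 6493/108 (D = 61 - (-39/4 - 14)/(-13 - 14) = 61 - (-95)/((-27)*4) = 61 - (-1)*(-95)/(27*4) = 61 - 1*95/108 = 61 - 95/108 = 6493/108 ≈ 60.120)
h = -7
D*h = (6493/108)*(-7) = -45451/108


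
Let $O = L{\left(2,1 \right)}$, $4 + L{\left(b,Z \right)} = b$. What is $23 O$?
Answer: $-46$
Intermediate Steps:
$L{\left(b,Z \right)} = -4 + b$
$O = -2$ ($O = -4 + 2 = -2$)
$23 O = 23 \left(-2\right) = -46$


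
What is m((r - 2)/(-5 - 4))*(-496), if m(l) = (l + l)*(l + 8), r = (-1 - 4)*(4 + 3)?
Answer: -4000736/81 ≈ -49392.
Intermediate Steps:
r = -35 (r = -5*7 = -35)
m(l) = 2*l*(8 + l) (m(l) = (2*l)*(8 + l) = 2*l*(8 + l))
m((r - 2)/(-5 - 4))*(-496) = (2*((-35 - 2)/(-5 - 4))*(8 + (-35 - 2)/(-5 - 4)))*(-496) = (2*(-37/(-9))*(8 - 37/(-9)))*(-496) = (2*(-37*(-⅑))*(8 - 37*(-⅑)))*(-496) = (2*(37/9)*(8 + 37/9))*(-496) = (2*(37/9)*(109/9))*(-496) = (8066/81)*(-496) = -4000736/81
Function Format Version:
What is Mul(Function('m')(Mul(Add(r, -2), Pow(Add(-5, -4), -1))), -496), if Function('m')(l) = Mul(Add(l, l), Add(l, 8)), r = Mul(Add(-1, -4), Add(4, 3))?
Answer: Rational(-4000736, 81) ≈ -49392.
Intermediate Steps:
r = -35 (r = Mul(-5, 7) = -35)
Function('m')(l) = Mul(2, l, Add(8, l)) (Function('m')(l) = Mul(Mul(2, l), Add(8, l)) = Mul(2, l, Add(8, l)))
Mul(Function('m')(Mul(Add(r, -2), Pow(Add(-5, -4), -1))), -496) = Mul(Mul(2, Mul(Add(-35, -2), Pow(Add(-5, -4), -1)), Add(8, Mul(Add(-35, -2), Pow(Add(-5, -4), -1)))), -496) = Mul(Mul(2, Mul(-37, Pow(-9, -1)), Add(8, Mul(-37, Pow(-9, -1)))), -496) = Mul(Mul(2, Mul(-37, Rational(-1, 9)), Add(8, Mul(-37, Rational(-1, 9)))), -496) = Mul(Mul(2, Rational(37, 9), Add(8, Rational(37, 9))), -496) = Mul(Mul(2, Rational(37, 9), Rational(109, 9)), -496) = Mul(Rational(8066, 81), -496) = Rational(-4000736, 81)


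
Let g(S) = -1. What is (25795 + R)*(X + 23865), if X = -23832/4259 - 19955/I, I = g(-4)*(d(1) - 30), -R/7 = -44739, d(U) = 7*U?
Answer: 763426212201632/97957 ≈ 7.7935e+9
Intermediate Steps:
R = 313173 (R = -7*(-44739) = 313173)
I = 23 (I = -(7*1 - 30) = -(7 - 30) = -1*(-23) = 23)
X = -85536481/97957 (X = -23832/4259 - 19955/23 = -85536481/97957 ≈ -873.20)
(25795 + R)*(X + 23865) = (25795 + 313173)*(-85536481/97957 + 23865) = 338968*(2252207324/97957) = 763426212201632/97957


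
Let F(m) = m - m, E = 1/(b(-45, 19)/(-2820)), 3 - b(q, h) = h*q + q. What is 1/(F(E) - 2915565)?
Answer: -1/2915565 ≈ -3.4299e-7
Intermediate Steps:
b(q, h) = 3 - q - h*q (b(q, h) = 3 - (h*q + q) = 3 - (q + h*q) = 3 + (-q - h*q) = 3 - q - h*q)
E = -940/301 (E = 1/((3 - 1*(-45) - 1*19*(-45))/(-2820)) = 1/((3 + 45 + 855)*(-1/2820)) = 1/(903*(-1/2820)) = 1/(-301/940) = -940/301 ≈ -3.1229)
F(m) = 0
1/(F(E) - 2915565) = 1/(0 - 2915565) = 1/(-2915565) = -1/2915565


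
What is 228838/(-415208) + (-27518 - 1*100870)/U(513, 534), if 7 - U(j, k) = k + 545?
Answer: 414550081/3477367 ≈ 119.21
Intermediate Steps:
U(j, k) = -538 - k (U(j, k) = 7 - (k + 545) = 7 - (545 + k) = 7 + (-545 - k) = -538 - k)
228838/(-415208) + (-27518 - 1*100870)/U(513, 534) = 228838/(-415208) + (-27518 - 1*100870)/(-538 - 1*534) = 228838*(-1/415208) + (-27518 - 100870)/(-538 - 534) = -114419/207604 - 128388/(-1072) = -114419/207604 - 128388*(-1/1072) = -114419/207604 + 32097/268 = 414550081/3477367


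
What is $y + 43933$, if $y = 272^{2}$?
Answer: $117917$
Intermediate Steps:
$y = 73984$
$y + 43933 = 73984 + 43933 = 117917$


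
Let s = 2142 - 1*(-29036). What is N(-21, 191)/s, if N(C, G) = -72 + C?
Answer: -93/31178 ≈ -0.0029829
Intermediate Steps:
s = 31178 (s = 2142 + 29036 = 31178)
N(-21, 191)/s = (-72 - 21)/31178 = -93*1/31178 = -93/31178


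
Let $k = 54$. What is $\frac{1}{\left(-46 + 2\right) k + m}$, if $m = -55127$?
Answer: $- \frac{1}{57503} \approx -1.739 \cdot 10^{-5}$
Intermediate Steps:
$\frac{1}{\left(-46 + 2\right) k + m} = \frac{1}{\left(-46 + 2\right) 54 - 55127} = \frac{1}{\left(-44\right) 54 - 55127} = \frac{1}{-2376 - 55127} = \frac{1}{-57503} = - \frac{1}{57503}$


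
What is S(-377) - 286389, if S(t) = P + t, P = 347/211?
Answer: -60507279/211 ≈ -2.8676e+5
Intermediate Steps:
P = 347/211 (P = 347*(1/211) = 347/211 ≈ 1.6446)
S(t) = 347/211 + t
S(-377) - 286389 = (347/211 - 377) - 286389 = -79200/211 - 286389 = -60507279/211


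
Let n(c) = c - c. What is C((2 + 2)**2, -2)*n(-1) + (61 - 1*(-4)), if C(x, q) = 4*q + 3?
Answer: 65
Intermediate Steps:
n(c) = 0
C(x, q) = 3 + 4*q
C((2 + 2)**2, -2)*n(-1) + (61 - 1*(-4)) = (3 + 4*(-2))*0 + (61 - 1*(-4)) = (3 - 8)*0 + (61 + 4) = -5*0 + 65 = 0 + 65 = 65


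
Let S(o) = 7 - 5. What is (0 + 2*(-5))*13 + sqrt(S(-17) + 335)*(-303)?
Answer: -130 - 303*sqrt(337) ≈ -5692.3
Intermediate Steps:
S(o) = 2
(0 + 2*(-5))*13 + sqrt(S(-17) + 335)*(-303) = (0 + 2*(-5))*13 + sqrt(2 + 335)*(-303) = (0 - 10)*13 + sqrt(337)*(-303) = -10*13 - 303*sqrt(337) = -130 - 303*sqrt(337)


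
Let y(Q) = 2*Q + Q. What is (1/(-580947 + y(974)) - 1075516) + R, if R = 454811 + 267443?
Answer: -204194267551/578025 ≈ -3.5326e+5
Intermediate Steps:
y(Q) = 3*Q
R = 722254
(1/(-580947 + y(974)) - 1075516) + R = (1/(-580947 + 3*974) - 1075516) + 722254 = (1/(-580947 + 2922) - 1075516) + 722254 = (1/(-578025) - 1075516) + 722254 = (-1/578025 - 1075516) + 722254 = -621675135901/578025 + 722254 = -204194267551/578025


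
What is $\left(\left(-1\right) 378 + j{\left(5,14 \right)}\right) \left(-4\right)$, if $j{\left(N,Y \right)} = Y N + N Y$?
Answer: $952$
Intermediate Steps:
$j{\left(N,Y \right)} = 2 N Y$ ($j{\left(N,Y \right)} = N Y + N Y = 2 N Y$)
$\left(\left(-1\right) 378 + j{\left(5,14 \right)}\right) \left(-4\right) = \left(\left(-1\right) 378 + 2 \cdot 5 \cdot 14\right) \left(-4\right) = \left(-378 + 140\right) \left(-4\right) = \left(-238\right) \left(-4\right) = 952$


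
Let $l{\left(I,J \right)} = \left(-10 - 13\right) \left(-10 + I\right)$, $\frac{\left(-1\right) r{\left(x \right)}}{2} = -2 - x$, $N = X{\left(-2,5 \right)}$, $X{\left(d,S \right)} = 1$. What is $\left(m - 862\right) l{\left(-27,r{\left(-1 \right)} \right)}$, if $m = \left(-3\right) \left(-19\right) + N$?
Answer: $-684204$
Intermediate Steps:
$N = 1$
$r{\left(x \right)} = 4 + 2 x$ ($r{\left(x \right)} = - 2 \left(-2 - x\right) = 4 + 2 x$)
$l{\left(I,J \right)} = 230 - 23 I$ ($l{\left(I,J \right)} = - 23 \left(-10 + I\right) = 230 - 23 I$)
$m = 58$ ($m = \left(-3\right) \left(-19\right) + 1 = 57 + 1 = 58$)
$\left(m - 862\right) l{\left(-27,r{\left(-1 \right)} \right)} = \left(58 - 862\right) \left(230 - -621\right) = - 804 \left(230 + 621\right) = \left(-804\right) 851 = -684204$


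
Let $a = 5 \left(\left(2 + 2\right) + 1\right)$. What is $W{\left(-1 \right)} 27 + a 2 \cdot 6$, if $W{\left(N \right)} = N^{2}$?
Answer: $327$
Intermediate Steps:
$a = 25$ ($a = 5 \left(4 + 1\right) = 5 \cdot 5 = 25$)
$W{\left(-1 \right)} 27 + a 2 \cdot 6 = \left(-1\right)^{2} \cdot 27 + 25 \cdot 2 \cdot 6 = 1 \cdot 27 + 25 \cdot 12 = 27 + 300 = 327$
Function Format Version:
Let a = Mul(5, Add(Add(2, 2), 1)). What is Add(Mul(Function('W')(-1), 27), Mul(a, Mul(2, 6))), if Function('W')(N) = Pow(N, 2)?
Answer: 327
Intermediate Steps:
a = 25 (a = Mul(5, Add(4, 1)) = Mul(5, 5) = 25)
Add(Mul(Function('W')(-1), 27), Mul(a, Mul(2, 6))) = Add(Mul(Pow(-1, 2), 27), Mul(25, Mul(2, 6))) = Add(Mul(1, 27), Mul(25, 12)) = Add(27, 300) = 327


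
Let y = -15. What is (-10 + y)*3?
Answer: -75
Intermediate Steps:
(-10 + y)*3 = (-10 - 15)*3 = -25*3 = -75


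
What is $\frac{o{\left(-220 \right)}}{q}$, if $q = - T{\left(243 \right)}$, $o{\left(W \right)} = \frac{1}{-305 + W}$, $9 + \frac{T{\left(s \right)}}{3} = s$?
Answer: $\frac{1}{368550} \approx 2.7133 \cdot 10^{-6}$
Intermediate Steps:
$T{\left(s \right)} = -27 + 3 s$
$q = -702$ ($q = - (-27 + 3 \cdot 243) = - (-27 + 729) = \left(-1\right) 702 = -702$)
$\frac{o{\left(-220 \right)}}{q} = \frac{1}{\left(-305 - 220\right) \left(-702\right)} = \frac{1}{-525} \left(- \frac{1}{702}\right) = \left(- \frac{1}{525}\right) \left(- \frac{1}{702}\right) = \frac{1}{368550}$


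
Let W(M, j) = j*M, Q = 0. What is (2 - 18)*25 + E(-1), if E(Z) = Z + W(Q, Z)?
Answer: -401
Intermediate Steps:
W(M, j) = M*j
E(Z) = Z (E(Z) = Z + 0*Z = Z + 0 = Z)
(2 - 18)*25 + E(-1) = (2 - 18)*25 - 1 = -16*25 - 1 = -400 - 1 = -401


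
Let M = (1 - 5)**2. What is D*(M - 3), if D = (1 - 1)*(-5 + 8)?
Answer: 0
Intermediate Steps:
D = 0 (D = 0*3 = 0)
M = 16 (M = (-4)**2 = 16)
D*(M - 3) = 0*(16 - 3) = 0*13 = 0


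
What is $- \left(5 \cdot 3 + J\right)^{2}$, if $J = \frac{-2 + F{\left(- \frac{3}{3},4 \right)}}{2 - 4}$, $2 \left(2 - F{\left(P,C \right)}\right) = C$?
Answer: $-256$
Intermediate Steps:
$F{\left(P,C \right)} = 2 - \frac{C}{2}$
$J = 1$ ($J = \frac{-2 + \left(2 - 2\right)}{2 - 4} = \frac{-2 + \left(2 - 2\right)}{-2} = \left(-2 + 0\right) \left(- \frac{1}{2}\right) = \left(-2\right) \left(- \frac{1}{2}\right) = 1$)
$- \left(5 \cdot 3 + J\right)^{2} = - \left(5 \cdot 3 + 1\right)^{2} = - \left(15 + 1\right)^{2} = - 16^{2} = \left(-1\right) 256 = -256$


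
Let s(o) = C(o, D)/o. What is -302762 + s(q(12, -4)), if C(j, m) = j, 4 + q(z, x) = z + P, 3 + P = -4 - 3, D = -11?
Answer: -302761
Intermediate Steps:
P = -10 (P = -3 + (-4 - 3) = -3 - 7 = -10)
q(z, x) = -14 + z (q(z, x) = -4 + (z - 10) = -4 + (-10 + z) = -14 + z)
s(o) = 1 (s(o) = o/o = 1)
-302762 + s(q(12, -4)) = -302762 + 1 = -302761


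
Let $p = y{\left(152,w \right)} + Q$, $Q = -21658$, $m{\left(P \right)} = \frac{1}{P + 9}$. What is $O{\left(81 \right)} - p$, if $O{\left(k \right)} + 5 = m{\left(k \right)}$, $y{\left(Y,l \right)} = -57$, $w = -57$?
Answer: $\frac{1953901}{90} \approx 21710.0$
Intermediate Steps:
$m{\left(P \right)} = \frac{1}{9 + P}$
$O{\left(k \right)} = -5 + \frac{1}{9 + k}$
$p = -21715$ ($p = -57 - 21658 = -21715$)
$O{\left(81 \right)} - p = \frac{-44 - 405}{9 + 81} - -21715 = \frac{-44 - 405}{90} + 21715 = \frac{1}{90} \left(-449\right) + 21715 = - \frac{449}{90} + 21715 = \frac{1953901}{90}$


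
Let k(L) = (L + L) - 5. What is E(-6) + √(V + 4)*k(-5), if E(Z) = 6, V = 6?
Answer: 6 - 15*√10 ≈ -41.434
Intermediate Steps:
k(L) = -5 + 2*L (k(L) = 2*L - 5 = -5 + 2*L)
E(-6) + √(V + 4)*k(-5) = 6 + √(6 + 4)*(-5 + 2*(-5)) = 6 + √10*(-5 - 10) = 6 + √10*(-15) = 6 - 15*√10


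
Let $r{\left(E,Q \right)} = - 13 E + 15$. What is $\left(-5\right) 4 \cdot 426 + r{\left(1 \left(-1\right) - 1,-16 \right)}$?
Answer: $-8479$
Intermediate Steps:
$r{\left(E,Q \right)} = 15 - 13 E$
$\left(-5\right) 4 \cdot 426 + r{\left(1 \left(-1\right) - 1,-16 \right)} = \left(-5\right) 4 \cdot 426 - \left(-15 + 13 \left(1 \left(-1\right) - 1\right)\right) = \left(-20\right) 426 - \left(-15 + 13 \left(-1 - 1\right)\right) = -8520 + \left(15 - -26\right) = -8520 + \left(15 + 26\right) = -8520 + 41 = -8479$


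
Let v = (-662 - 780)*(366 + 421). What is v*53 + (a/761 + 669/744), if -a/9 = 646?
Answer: -11351473734905/188728 ≈ -6.0147e+7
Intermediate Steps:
a = -5814 (a = -9*646 = -5814)
v = -1134854 (v = -1442*787 = -1134854)
v*53 + (a/761 + 669/744) = -1134854*53 + (-5814/761 + 669/744) = -60147262 + (-5814*1/761 + 669*(1/744)) = -60147262 + (-5814/761 + 223/248) = -60147262 - 1272169/188728 = -11351473734905/188728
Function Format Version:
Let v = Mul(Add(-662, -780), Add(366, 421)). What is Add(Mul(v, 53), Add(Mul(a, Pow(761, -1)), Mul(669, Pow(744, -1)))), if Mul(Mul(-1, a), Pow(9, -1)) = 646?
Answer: Rational(-11351473734905, 188728) ≈ -6.0147e+7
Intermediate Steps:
a = -5814 (a = Mul(-9, 646) = -5814)
v = -1134854 (v = Mul(-1442, 787) = -1134854)
Add(Mul(v, 53), Add(Mul(a, Pow(761, -1)), Mul(669, Pow(744, -1)))) = Add(Mul(-1134854, 53), Add(Mul(-5814, Pow(761, -1)), Mul(669, Pow(744, -1)))) = Add(-60147262, Add(Mul(-5814, Rational(1, 761)), Mul(669, Rational(1, 744)))) = Add(-60147262, Add(Rational(-5814, 761), Rational(223, 248))) = Add(-60147262, Rational(-1272169, 188728)) = Rational(-11351473734905, 188728)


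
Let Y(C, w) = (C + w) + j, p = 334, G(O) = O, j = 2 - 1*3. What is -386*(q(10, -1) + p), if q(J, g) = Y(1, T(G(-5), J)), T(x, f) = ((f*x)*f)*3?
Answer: 450076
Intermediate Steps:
j = -1 (j = 2 - 3 = -1)
T(x, f) = 3*x*f² (T(x, f) = (x*f²)*3 = 3*x*f²)
Y(C, w) = -1 + C + w (Y(C, w) = (C + w) - 1 = -1 + C + w)
q(J, g) = -15*J² (q(J, g) = -1 + 1 + 3*(-5)*J² = -1 + 1 - 15*J² = -15*J²)
-386*(q(10, -1) + p) = -386*(-15*10² + 334) = -386*(-15*100 + 334) = -386*(-1500 + 334) = -386*(-1166) = 450076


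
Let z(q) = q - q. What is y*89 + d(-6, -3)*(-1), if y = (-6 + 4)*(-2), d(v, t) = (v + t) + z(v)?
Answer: 365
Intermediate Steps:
z(q) = 0
d(v, t) = t + v (d(v, t) = (v + t) + 0 = (t + v) + 0 = t + v)
y = 4 (y = -2*(-2) = 4)
y*89 + d(-6, -3)*(-1) = 4*89 + (-3 - 6)*(-1) = 356 - 9*(-1) = 356 + 9 = 365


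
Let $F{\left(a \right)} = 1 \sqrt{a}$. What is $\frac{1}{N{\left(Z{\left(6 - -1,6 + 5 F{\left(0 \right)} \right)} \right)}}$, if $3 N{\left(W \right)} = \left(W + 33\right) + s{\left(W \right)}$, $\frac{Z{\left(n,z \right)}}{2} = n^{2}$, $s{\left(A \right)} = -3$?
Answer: $\frac{3}{128} \approx 0.023438$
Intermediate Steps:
$F{\left(a \right)} = \sqrt{a}$
$Z{\left(n,z \right)} = 2 n^{2}$
$N{\left(W \right)} = 10 + \frac{W}{3}$ ($N{\left(W \right)} = \frac{\left(W + 33\right) - 3}{3} = \frac{\left(33 + W\right) - 3}{3} = \frac{30 + W}{3} = 10 + \frac{W}{3}$)
$\frac{1}{N{\left(Z{\left(6 - -1,6 + 5 F{\left(0 \right)} \right)} \right)}} = \frac{1}{10 + \frac{2 \left(6 - -1\right)^{2}}{3}} = \frac{1}{10 + \frac{2 \left(6 + 1\right)^{2}}{3}} = \frac{1}{10 + \frac{2 \cdot 7^{2}}{3}} = \frac{1}{10 + \frac{2 \cdot 49}{3}} = \frac{1}{10 + \frac{1}{3} \cdot 98} = \frac{1}{10 + \frac{98}{3}} = \frac{1}{\frac{128}{3}} = \frac{3}{128}$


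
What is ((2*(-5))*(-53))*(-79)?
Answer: -41870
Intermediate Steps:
((2*(-5))*(-53))*(-79) = -10*(-53)*(-79) = 530*(-79) = -41870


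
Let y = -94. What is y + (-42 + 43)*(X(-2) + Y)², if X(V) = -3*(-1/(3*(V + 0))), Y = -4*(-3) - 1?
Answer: 65/4 ≈ 16.250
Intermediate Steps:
Y = 11 (Y = 12 - 1 = 11)
X(V) = 1/V (X(V) = -3*(-1/(3*V)) = -(-1)/V = 1/V)
y + (-42 + 43)*(X(-2) + Y)² = -94 + (-42 + 43)*(1/(-2) + 11)² = -94 + 1*(-½ + 11)² = -94 + 1*(21/2)² = -94 + 1*(441/4) = -94 + 441/4 = 65/4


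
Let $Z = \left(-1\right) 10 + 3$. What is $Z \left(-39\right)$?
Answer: $273$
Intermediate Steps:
$Z = -7$ ($Z = -10 + 3 = -7$)
$Z \left(-39\right) = \left(-7\right) \left(-39\right) = 273$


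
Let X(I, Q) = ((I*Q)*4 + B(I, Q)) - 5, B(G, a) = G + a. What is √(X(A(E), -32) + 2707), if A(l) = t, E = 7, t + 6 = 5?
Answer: √2797 ≈ 52.887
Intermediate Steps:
t = -1 (t = -6 + 5 = -1)
A(l) = -1
X(I, Q) = -5 + I + Q + 4*I*Q (X(I, Q) = ((I*Q)*4 + (I + Q)) - 5 = (4*I*Q + (I + Q)) - 5 = (I + Q + 4*I*Q) - 5 = -5 + I + Q + 4*I*Q)
√(X(A(E), -32) + 2707) = √((-5 - 1 - 32 + 4*(-1)*(-32)) + 2707) = √((-5 - 1 - 32 + 128) + 2707) = √(90 + 2707) = √2797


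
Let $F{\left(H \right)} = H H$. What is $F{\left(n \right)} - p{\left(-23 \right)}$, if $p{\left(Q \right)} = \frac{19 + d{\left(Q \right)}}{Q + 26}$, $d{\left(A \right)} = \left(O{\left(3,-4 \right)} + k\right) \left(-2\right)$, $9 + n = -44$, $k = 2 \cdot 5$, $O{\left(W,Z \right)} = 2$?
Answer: $\frac{8432}{3} \approx 2810.7$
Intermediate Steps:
$k = 10$
$n = -53$ ($n = -9 - 44 = -53$)
$d{\left(A \right)} = -24$ ($d{\left(A \right)} = \left(2 + 10\right) \left(-2\right) = 12 \left(-2\right) = -24$)
$p{\left(Q \right)} = - \frac{5}{26 + Q}$ ($p{\left(Q \right)} = \frac{19 - 24}{Q + 26} = - \frac{5}{26 + Q}$)
$F{\left(H \right)} = H^{2}$
$F{\left(n \right)} - p{\left(-23 \right)} = \left(-53\right)^{2} - - \frac{5}{26 - 23} = 2809 - - \frac{5}{3} = 2809 + \frac{5}{3} = \frac{8432}{3}$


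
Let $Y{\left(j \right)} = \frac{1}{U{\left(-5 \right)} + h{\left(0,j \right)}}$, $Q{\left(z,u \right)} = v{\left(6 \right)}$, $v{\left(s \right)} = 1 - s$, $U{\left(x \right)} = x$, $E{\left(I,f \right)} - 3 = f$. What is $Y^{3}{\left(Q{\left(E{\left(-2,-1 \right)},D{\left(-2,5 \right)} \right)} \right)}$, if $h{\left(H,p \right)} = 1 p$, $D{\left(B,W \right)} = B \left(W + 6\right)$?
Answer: $- \frac{1}{1000} \approx -0.001$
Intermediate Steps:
$D{\left(B,W \right)} = B \left(6 + W\right)$
$E{\left(I,f \right)} = 3 + f$
$h{\left(H,p \right)} = p$
$Q{\left(z,u \right)} = -5$ ($Q{\left(z,u \right)} = 1 - 6 = -5$)
$Y{\left(j \right)} = \frac{1}{-5 + j}$
$Y^{3}{\left(Q{\left(E{\left(-2,-1 \right)},D{\left(-2,5 \right)} \right)} \right)} = \left(\frac{1}{-5 - 5}\right)^{3} = \left(\frac{1}{-10}\right)^{3} = \left(- \frac{1}{10}\right)^{3} = - \frac{1}{1000}$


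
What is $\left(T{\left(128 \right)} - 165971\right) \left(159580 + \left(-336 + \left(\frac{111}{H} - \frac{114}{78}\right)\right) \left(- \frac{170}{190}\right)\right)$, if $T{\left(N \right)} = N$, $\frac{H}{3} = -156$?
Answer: $- \frac{26197151620857}{988} \approx -2.6515 \cdot 10^{10}$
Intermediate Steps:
$H = -468$ ($H = 3 \left(-156\right) = -468$)
$\left(T{\left(128 \right)} - 165971\right) \left(159580 + \left(-336 + \left(\frac{111}{H} - \frac{114}{78}\right)\right) \left(- \frac{170}{190}\right)\right) = \left(128 - 165971\right) \left(159580 + \left(-336 + \left(\frac{111}{-468} - \frac{114}{78}\right)\right) \left(- \frac{170}{190}\right)\right) = - 165843 \left(159580 + \left(-336 + \left(111 \left(- \frac{1}{468}\right) - \frac{19}{13}\right)\right) \left(\left(-170\right) \frac{1}{190}\right)\right) = - 165843 \left(159580 + \left(-336 - \frac{265}{156}\right) \left(- \frac{17}{19}\right)\right) = - 165843 \left(159580 - - \frac{895577}{2964}\right) = - 165843 \left(159580 + \frac{895577}{2964}\right) = \left(-165843\right) \frac{473890697}{2964} = - \frac{26197151620857}{988}$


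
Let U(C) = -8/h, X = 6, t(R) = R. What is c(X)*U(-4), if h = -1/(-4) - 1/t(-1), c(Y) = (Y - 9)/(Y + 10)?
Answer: 6/5 ≈ 1.2000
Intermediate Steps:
c(Y) = (-9 + Y)/(10 + Y)
h = 5/4 (h = -1/(-4) - 1/(-1) = -1*(-1/4) - 1*(-1) = 1/4 + 1 = 5/4 ≈ 1.2500)
U(C) = -32/5 (U(C) = -8/5/4 = -8*4/5 = -32/5)
c(X)*U(-4) = ((-9 + 6)/(10 + 6))*(-32/5) = (-3/16)*(-32/5) = ((1/16)*(-3))*(-32/5) = -3/16*(-32/5) = 6/5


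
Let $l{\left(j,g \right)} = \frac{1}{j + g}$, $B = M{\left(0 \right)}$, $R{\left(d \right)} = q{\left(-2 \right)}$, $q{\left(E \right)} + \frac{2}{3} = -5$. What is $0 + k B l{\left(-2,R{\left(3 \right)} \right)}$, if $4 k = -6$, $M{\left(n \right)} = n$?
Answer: $0$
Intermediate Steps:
$q{\left(E \right)} = - \frac{17}{3}$ ($q{\left(E \right)} = - \frac{2}{3} - 5 = - \frac{17}{3}$)
$R{\left(d \right)} = - \frac{17}{3}$
$B = 0$
$k = - \frac{3}{2}$ ($k = \frac{1}{4} \left(-6\right) = - \frac{3}{2} \approx -1.5$)
$l{\left(j,g \right)} = \frac{1}{g + j}$
$0 + k B l{\left(-2,R{\left(3 \right)} \right)} = 0 - \frac{3 \frac{0}{- \frac{17}{3} - 2}}{2} = 0 - \frac{3 \frac{0}{- \frac{23}{3}}}{2} = 0 - \frac{3 \cdot 0 \left(- \frac{3}{23}\right)}{2} = 0 - 0 = 0 + 0 = 0$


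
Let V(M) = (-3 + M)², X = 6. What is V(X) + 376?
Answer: 385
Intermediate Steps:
V(X) + 376 = (-3 + 6)² + 376 = 3² + 376 = 9 + 376 = 385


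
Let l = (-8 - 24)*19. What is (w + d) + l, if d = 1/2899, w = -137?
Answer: -2159754/2899 ≈ -745.00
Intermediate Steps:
d = 1/2899 ≈ 0.00034495
l = -608 (l = -32*19 = -608)
(w + d) + l = (-137 + 1/2899) - 608 = -397162/2899 - 608 = -2159754/2899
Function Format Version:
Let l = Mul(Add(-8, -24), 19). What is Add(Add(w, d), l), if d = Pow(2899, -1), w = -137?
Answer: Rational(-2159754, 2899) ≈ -745.00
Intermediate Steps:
d = Rational(1, 2899) ≈ 0.00034495
l = -608 (l = Mul(-32, 19) = -608)
Add(Add(w, d), l) = Add(Add(-137, Rational(1, 2899)), -608) = Add(Rational(-397162, 2899), -608) = Rational(-2159754, 2899)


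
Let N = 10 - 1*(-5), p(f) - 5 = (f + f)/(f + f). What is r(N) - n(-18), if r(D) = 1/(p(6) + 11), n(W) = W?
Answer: 307/17 ≈ 18.059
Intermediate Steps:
p(f) = 6 (p(f) = 5 + (f + f)/(f + f) = 5 + (2*f)/((2*f)) = 5 + (2*f)*(1/(2*f)) = 5 + 1 = 6)
N = 15 (N = 10 + 5 = 15)
r(D) = 1/17 (r(D) = 1/(6 + 11) = 1/17)
r(N) - n(-18) = 1/17 - 1*(-18) = 1/17 + 18 = 307/17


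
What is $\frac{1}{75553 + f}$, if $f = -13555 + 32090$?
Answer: $\frac{1}{94088} \approx 1.0628 \cdot 10^{-5}$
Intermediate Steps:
$f = 18535$
$\frac{1}{75553 + f} = \frac{1}{75553 + 18535} = \frac{1}{94088}$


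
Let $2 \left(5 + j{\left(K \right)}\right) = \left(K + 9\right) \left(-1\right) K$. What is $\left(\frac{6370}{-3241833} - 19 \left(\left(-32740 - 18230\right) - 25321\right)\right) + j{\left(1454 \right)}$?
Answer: $\frac{178728272927}{463119} \approx 3.8592 \cdot 10^{5}$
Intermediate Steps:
$j{\left(K \right)} = -5 + \frac{K \left(-9 - K\right)}{2}$ ($j{\left(K \right)} = -5 + \frac{\left(K + 9\right) \left(-1\right) K}{2} = -5 + \frac{\left(9 + K\right) \left(-1\right) K}{2} = -5 + \frac{\left(-9 - K\right) K}{2} = -5 + \frac{K \left(-9 - K\right)}{2}$)
$\left(\frac{6370}{-3241833} - 19 \left(\left(-32740 - 18230\right) - 25321\right)\right) + j{\left(1454 \right)} = \left(\frac{6370}{-3241833} - 19 \left(\left(-32740 - 18230\right) - 25321\right)\right) - \left(6548 + 1057058\right) = \left(6370 \left(- \frac{1}{3241833}\right) - 19 \left(-50970 - 25321\right)\right) - 1063606 = \left(- \frac{910}{463119} - -1449529\right) - 1063606 = \left(- \frac{910}{463119} + 1449529\right) - 1063606 = \frac{671304420041}{463119} - 1063606 = \frac{178728272927}{463119}$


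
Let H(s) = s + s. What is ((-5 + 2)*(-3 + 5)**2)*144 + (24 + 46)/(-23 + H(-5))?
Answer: -57094/33 ≈ -1730.1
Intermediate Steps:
H(s) = 2*s
((-5 + 2)*(-3 + 5)**2)*144 + (24 + 46)/(-23 + H(-5)) = ((-5 + 2)*(-3 + 5)**2)*144 + (24 + 46)/(-23 + 2*(-5)) = -3*2**2*144 + 70/(-23 - 10) = -3*4*144 + 70/(-33) = -12*144 + 70*(-1/33) = -1728 - 70/33 = -57094/33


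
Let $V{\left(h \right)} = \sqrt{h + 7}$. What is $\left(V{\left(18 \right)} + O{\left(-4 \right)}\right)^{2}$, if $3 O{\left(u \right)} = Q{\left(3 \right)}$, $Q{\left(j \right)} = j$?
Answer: $36$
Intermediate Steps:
$O{\left(u \right)} = 1$ ($O{\left(u \right)} = \frac{1}{3} \cdot 3 = 1$)
$V{\left(h \right)} = \sqrt{7 + h}$
$\left(V{\left(18 \right)} + O{\left(-4 \right)}\right)^{2} = \left(\sqrt{7 + 18} + 1\right)^{2} = \left(\sqrt{25} + 1\right)^{2} = \left(5 + 1\right)^{2} = 6^{2} = 36$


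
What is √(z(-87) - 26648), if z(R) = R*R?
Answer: I*√19079 ≈ 138.13*I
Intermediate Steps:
z(R) = R²
√(z(-87) - 26648) = √((-87)² - 26648) = √(7569 - 26648) = √(-19079) = I*√19079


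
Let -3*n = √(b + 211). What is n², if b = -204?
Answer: 7/9 ≈ 0.77778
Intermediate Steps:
n = -√7/3 (n = -√(-204 + 211)/3 = -√7/3 ≈ -0.88192)
n² = (-√7/3)² = 7/9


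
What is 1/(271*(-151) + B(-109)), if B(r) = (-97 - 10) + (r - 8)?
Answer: -1/41145 ≈ -2.4304e-5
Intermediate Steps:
B(r) = -115 + r (B(r) = -107 + (-8 + r) = -115 + r)
1/(271*(-151) + B(-109)) = 1/(271*(-151) + (-115 - 109)) = 1/(-40921 - 224) = 1/(-41145) = -1/41145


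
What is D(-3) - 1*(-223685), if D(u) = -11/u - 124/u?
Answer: 223730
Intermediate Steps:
D(u) = -135/u
D(-3) - 1*(-223685) = -135/(-3) - 1*(-223685) = -135*(-⅓) + 223685 = 45 + 223685 = 223730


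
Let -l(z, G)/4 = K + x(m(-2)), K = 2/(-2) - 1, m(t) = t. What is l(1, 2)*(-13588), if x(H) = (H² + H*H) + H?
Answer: 217408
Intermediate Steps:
x(H) = H + 2*H² (x(H) = (H² + H²) + H = 2*H² + H = H + 2*H²)
K = -2 (K = 2*(-½) - 1 = -1 - 1 = -2)
l(z, G) = -16 (l(z, G) = -4*(-2 - 2*(1 + 2*(-2))) = -4*(-2 - 2*(1 - 4)) = -4*(-2 - 2*(-3)) = -4*(-2 + 6) = -4*4 = -16)
l(1, 2)*(-13588) = -16*(-13588) = 217408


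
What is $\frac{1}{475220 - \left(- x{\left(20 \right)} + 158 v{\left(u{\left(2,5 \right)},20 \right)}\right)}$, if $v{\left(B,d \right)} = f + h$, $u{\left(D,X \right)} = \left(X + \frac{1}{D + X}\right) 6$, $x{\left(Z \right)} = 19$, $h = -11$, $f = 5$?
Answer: $\frac{1}{476187} \approx 2.1 \cdot 10^{-6}$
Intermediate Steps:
$u{\left(D,X \right)} = 6 X + \frac{6}{D + X}$
$v{\left(B,d \right)} = -6$ ($v{\left(B,d \right)} = 5 - 11 = -6$)
$\frac{1}{475220 - \left(- x{\left(20 \right)} + 158 v{\left(u{\left(2,5 \right)},20 \right)}\right)} = \frac{1}{475220 + \left(19 - -948\right)} = \frac{1}{475220 + \left(19 + 948\right)} = \frac{1}{475220 + 967} = \frac{1}{476187}$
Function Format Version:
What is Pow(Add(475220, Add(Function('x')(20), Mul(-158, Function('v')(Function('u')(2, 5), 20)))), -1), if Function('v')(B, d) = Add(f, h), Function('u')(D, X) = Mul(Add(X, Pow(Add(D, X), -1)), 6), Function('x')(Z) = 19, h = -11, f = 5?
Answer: Rational(1, 476187) ≈ 2.1000e-6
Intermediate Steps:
Function('u')(D, X) = Add(Mul(6, X), Mul(6, Pow(Add(D, X), -1)))
Function('v')(B, d) = -6 (Function('v')(B, d) = Add(5, -11) = -6)
Pow(Add(475220, Add(Function('x')(20), Mul(-158, Function('v')(Function('u')(2, 5), 20)))), -1) = Pow(Add(475220, Add(19, Mul(-158, -6))), -1) = Pow(Add(475220, Add(19, 948)), -1) = Pow(Add(475220, 967), -1) = Pow(476187, -1) = Rational(1, 476187)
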